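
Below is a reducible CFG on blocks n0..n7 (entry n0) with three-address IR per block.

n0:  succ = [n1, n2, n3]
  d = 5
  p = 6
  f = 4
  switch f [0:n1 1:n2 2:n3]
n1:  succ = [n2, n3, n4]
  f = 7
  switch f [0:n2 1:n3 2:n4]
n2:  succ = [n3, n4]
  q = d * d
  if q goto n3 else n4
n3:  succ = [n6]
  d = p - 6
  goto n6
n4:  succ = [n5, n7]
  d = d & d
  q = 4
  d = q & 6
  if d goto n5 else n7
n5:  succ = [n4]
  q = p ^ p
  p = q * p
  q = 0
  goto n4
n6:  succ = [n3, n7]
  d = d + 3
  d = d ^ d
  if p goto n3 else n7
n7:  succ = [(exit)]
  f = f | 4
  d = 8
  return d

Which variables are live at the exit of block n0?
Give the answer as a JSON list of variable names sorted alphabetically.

Per-block:
  n0: def={d,f,p} ue=∅
  n1: def={f} ue=∅
  n2: def={q} ue={d}
  n3: def={d} ue={p}
  n4: def={d,q} ue={d}
  n5: def={p,q} ue={p}
  n6: def={d} ue={d,p}
  n7: def={d,f} ue={f}

Live sets:
  n0: in=∅ out={d,f,p}
  n1: in={d,p} out={d,f,p}
  n2: in={d,f,p} out={d,f,p}
  n3: in={f,p} out={d,f,p}
  n4: in={d,f,p} out={d,f,p}
  n5: in={d,f,p} out={d,f,p}
  n6: in={d,f,p} out={f,p}
  n7: in={f} out=∅

live-out(n0) = ["d", "f", "p"]

Answer: ["d", "f", "p"]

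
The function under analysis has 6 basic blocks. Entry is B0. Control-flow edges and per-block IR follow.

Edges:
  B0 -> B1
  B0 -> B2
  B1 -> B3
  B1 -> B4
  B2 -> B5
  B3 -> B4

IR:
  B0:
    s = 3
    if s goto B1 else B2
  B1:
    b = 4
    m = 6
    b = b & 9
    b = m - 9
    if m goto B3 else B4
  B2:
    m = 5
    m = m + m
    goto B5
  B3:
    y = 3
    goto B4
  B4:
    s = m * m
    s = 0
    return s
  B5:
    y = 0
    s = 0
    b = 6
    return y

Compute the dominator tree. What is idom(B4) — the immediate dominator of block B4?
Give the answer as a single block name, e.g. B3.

Answer: B1

Analysis:
idom tree: B1←B0 B2←B0 B3←B1 B4←B1 B5←B2
Dom∩ at merges:
  B4: preds {B1,B3}: {B0,B1} ∩ {B0,B1,B3} = {B0,B1}; idom=B1

idom(B4) = B1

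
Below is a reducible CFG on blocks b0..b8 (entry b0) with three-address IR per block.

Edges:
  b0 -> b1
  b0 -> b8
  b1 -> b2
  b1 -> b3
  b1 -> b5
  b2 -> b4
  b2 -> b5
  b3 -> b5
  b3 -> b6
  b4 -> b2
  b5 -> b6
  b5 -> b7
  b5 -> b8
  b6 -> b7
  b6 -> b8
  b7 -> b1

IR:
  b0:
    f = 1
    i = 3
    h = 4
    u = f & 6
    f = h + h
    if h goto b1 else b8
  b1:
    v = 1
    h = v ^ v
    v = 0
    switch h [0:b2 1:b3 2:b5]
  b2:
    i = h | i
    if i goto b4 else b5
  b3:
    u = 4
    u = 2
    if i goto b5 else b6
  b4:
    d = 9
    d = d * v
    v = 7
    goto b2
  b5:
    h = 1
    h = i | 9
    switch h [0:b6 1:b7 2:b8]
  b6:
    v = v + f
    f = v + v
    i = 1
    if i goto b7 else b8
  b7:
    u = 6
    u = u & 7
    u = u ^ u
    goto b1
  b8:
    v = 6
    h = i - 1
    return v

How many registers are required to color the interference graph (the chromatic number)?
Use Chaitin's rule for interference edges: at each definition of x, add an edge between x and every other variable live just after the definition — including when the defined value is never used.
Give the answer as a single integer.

Answer: 5

Working:
Per-block:
  b0 def {f,h,i,u} use ∅
  b1 def {h,v} use ∅
  b2 def {i} use {h,i}
  b3 def {u} use {i}
  b4 def {d,v} use {v}
  b5 def {h} use {i}
  b6 def {f,i,v} use {f,v}
  b7 def {u} use ∅
  b8 def {h,v} use {i}

Liveness:
  live b0: ∅→{f,i}
  live b1: {f,i}→{f,h,i,v}
  live b2: {f,h,i,v}→{f,h,i,v}
  live b3: {f,i,v}→{f,i,v}
  live b4: {f,h,i,v}→{f,h,i,v}
  live b5: {f,i,v}→{f,i,v}
  live b6: {f,v}→{f,i}
  live b7: {f,i}→{f,i}
  live b8: {i}→∅

Interfere edges:
  d: {f,h,i,v}
  f: {d,h,i,u,v}
  h: {d,f,i,u,v}
  i: {d,f,h,u,v}
  u: {f,h,i,v}
  v: {d,f,h,i,u}

Registers:
  clique {d,f,h,i,v} ⇒ need ≥ 5
  assign d→c4 f→c0 h→c1 i→c2 u→c4 v→c3 — no edge inside a register ⇒ χ ≤ 5
  χ = 5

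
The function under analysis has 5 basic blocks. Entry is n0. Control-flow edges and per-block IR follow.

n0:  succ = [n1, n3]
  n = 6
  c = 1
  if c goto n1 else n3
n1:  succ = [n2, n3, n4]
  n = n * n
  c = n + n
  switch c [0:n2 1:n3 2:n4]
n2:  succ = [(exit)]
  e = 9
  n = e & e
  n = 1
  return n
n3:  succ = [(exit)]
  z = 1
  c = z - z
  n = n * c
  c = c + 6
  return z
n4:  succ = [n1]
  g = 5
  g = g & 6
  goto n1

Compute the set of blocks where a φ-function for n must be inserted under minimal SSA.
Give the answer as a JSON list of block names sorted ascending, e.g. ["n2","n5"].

idom tree: n1←n0 n2←n1 n3←n0 n4←n1
Join-block Dom:
  n1: preds {n0,n4}: {n0} ∩ {n0,n1,n4} = {n0}; idom=n0
  n3: preds {n0,n1}: {n0} ∩ {n0,n1} = {n0}; idom=n0

Frontier:
  n1←n0: walk · to n0
  n1←n4: walk n4→n1 to n0
  n3←n0: walk · to n0
  n3←n1: walk n1 to n0
  DF(n0)=∅
  DF(n1)={n1,n3}
  DF(n2)=∅
  DF(n3)=∅
  DF(n4)={n1}

φ for n: defs {n0,n1,n2,n3}
  DF⁺ = {n1,n3}

Answer: ["n1", "n3"]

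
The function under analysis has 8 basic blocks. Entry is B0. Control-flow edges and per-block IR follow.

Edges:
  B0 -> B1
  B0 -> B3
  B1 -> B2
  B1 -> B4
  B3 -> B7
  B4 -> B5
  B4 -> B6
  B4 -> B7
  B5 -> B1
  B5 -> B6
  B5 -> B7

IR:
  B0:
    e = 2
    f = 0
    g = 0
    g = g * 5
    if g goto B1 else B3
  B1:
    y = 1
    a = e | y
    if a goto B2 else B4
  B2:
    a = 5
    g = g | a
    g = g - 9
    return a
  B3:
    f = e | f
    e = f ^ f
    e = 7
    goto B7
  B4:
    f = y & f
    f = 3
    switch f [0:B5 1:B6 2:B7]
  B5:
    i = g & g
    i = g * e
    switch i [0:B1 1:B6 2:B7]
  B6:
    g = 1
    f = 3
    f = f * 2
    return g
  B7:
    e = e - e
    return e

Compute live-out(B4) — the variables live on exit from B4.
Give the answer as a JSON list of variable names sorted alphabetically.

Per-block:
  B0: def={e,f,g} ue=∅
  B1: def={a,y} ue={e}
  B2: def={a,g} ue={g}
  B3: def={e,f} ue={e,f}
  B4: def={f} ue={f,y}
  B5: def={i} ue={e,g}
  B6: def={f,g} ue=∅
  B7: def={e} ue={e}

Live sets:
  B0: in=∅ out={e,f,g}
  B1: in={e,f,g} out={e,f,g,y}
  B2: in={g} out=∅
  B3: in={e,f} out={e}
  B4: in={e,f,g,y} out={e,f,g}
  B5: in={e,f,g} out={e,f,g}
  B6: in=∅ out=∅
  B7: in={e} out=∅

live-out(B4) = ["e", "f", "g"]

Answer: ["e", "f", "g"]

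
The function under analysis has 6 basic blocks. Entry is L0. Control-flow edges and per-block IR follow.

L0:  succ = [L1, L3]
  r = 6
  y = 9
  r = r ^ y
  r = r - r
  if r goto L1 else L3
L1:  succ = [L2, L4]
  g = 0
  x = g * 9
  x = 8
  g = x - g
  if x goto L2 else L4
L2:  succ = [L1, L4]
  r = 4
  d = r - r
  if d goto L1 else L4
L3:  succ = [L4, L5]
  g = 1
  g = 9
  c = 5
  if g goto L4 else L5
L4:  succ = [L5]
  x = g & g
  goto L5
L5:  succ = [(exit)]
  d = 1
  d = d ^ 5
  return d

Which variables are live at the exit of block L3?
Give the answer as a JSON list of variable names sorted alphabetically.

Answer: ["g"]

Analysis:
def/use:
  L0 def {r,y} use ∅
  L1 def {g,x} use ∅
  L2 def {d,r} use ∅
  L3 def {c,g} use ∅
  L4 def {x} use {g}
  L5 def {d} use ∅

Liveness:
  L0 li=∅ lo=∅
  L1 li=∅ lo={g}
  L2 li={g} lo={g}
  L3 li=∅ lo={g}
  L4 li={g} lo=∅
  L5 li=∅ lo=∅

live-out(L3) = ["g"]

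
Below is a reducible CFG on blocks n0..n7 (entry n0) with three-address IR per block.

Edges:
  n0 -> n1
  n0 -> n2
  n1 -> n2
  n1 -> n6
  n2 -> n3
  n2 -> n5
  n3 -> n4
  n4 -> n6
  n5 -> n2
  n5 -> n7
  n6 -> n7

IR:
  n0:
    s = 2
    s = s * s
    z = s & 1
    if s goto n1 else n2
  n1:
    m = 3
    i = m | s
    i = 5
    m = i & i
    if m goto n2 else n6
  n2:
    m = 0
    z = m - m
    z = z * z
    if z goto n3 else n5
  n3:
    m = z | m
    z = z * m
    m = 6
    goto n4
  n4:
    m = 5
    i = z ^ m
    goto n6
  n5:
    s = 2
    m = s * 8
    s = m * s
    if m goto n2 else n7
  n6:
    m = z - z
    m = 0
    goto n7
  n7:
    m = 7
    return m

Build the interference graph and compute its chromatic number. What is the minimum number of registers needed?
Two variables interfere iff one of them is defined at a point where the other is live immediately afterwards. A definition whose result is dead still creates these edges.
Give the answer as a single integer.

Per-block:
  n0 def {s,z} use ∅
  n1 def {i,m} use {s}
  n2 def {m,z} use ∅
  n3 def {m,z} use {m,z}
  n4 def {i,m} use {z}
  n5 def {m,s} use ∅
  n6 def {m} use {z}
  n7 def {m} use ∅

Backward fixpoint:
  n0: in=∅ out={s,z}
  n1: in={s,z} out={z}
  n2: in=∅ out={m,z}
  n3: in={m,z} out={z}
  n4: in={z} out={z}
  n5: in=∅ out=∅
  n6: in={z} out=∅
  n7: in=∅ out=∅

Interference:
  i — {z}
  m — {s,z}
  s — {m,z}
  z — {i,m,s}

Chromatic number:
  clique {m,s,z} ⇒ need ≥ 3
  3-colouring: r0={z}  r1={i,m}  r2={s}
  χ = 3

Answer: 3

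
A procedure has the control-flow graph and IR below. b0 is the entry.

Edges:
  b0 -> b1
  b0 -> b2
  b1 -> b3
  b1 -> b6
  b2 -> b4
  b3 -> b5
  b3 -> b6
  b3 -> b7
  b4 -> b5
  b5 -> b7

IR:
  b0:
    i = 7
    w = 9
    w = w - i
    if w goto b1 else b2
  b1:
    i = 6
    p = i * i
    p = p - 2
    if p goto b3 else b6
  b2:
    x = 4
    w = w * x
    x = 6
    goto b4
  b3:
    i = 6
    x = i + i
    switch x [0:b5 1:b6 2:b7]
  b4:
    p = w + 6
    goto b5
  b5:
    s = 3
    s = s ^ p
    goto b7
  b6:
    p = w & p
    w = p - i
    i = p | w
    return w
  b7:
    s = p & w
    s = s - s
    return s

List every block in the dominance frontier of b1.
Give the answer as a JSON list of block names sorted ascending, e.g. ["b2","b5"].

Answer: ["b5", "b7"]

Analysis:
idom tree: b1←b0 b2←b0 b3←b1 b4←b2 b5←b0 b6←b1 b7←b0
Join-block Dom:
  b5: preds {b3,b4}: {b0,b1,b3} ∩ {b0,b2,b4} = {b0}; idom=b0
  b6: preds {b1,b3}: {b0,b1} ∩ {b0,b1,b3} = {b0,b1}; idom=b1
  b7: preds {b3,b5}: {b0,b1,b3} ∩ {b0,b5} = {b0}; idom=b0

DF walk-up:
  b5←b3: walk b3→b1 to b0
  b5←b4: walk b4→b2 to b0
  b6←b1: walk · to b1
  b6←b3: walk b3 to b1
  b7←b3: walk b3→b1 to b0
  b7←b5: walk b5 to b0
  b0: DF=∅
  b1: DF={b5,b7}
  b2: DF={b5}
  b3: DF={b5,b6,b7}
  b4: DF={b5}
  b5: DF={b7}
  b6: DF=∅
  b7: DF=∅

DF(b1) = ["b5", "b7"]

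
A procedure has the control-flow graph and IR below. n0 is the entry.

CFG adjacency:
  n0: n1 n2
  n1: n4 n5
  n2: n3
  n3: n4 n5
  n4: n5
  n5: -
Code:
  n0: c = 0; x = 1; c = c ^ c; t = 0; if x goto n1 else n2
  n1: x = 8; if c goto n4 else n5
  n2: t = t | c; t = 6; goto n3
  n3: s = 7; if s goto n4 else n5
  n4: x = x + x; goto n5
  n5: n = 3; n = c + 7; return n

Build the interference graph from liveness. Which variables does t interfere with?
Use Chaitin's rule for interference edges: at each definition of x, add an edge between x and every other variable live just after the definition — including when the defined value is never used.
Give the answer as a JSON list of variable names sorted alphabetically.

Per-block:
  n0 def {c,t,x} use ∅
  n1 def {x} use {c}
  n2 def {t} use {c,t}
  n3 def {s} use ∅
  n4 def {x} use {x}
  n5 def {n} use {c}

Live sets:
  live n0: ∅→{c,t,x}
  live n1: {c}→{c,x}
  live n2: {c,t,x}→{c,x}
  live n3: {c,x}→{c,x}
  live n4: {c,x}→{c}
  live n5: {c}→∅

Conflict graph:
  c: {n,s,t,x}
  n: {c}
  s: {c,x}
  t: {c,x}
  x: {c,s,t}

N(t) = ["c", "x"]

Answer: ["c", "x"]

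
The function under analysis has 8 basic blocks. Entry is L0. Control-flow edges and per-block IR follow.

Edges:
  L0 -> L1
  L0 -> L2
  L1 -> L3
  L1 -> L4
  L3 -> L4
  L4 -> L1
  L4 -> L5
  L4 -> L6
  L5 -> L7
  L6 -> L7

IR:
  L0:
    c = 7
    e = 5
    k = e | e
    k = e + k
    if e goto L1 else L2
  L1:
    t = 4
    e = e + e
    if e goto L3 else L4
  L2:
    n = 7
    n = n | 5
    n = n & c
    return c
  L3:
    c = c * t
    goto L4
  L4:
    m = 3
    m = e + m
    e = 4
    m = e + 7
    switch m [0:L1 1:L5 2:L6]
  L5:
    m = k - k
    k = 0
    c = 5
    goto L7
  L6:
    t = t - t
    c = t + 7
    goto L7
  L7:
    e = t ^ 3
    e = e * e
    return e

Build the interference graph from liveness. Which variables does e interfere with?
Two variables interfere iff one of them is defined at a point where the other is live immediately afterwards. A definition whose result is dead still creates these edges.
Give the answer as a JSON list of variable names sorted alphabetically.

def/use:
  L0: def={c,e,k} ue=∅
  L1: def={e,t} ue={e}
  L2: def={n} ue={c}
  L3: def={c} ue={c,t}
  L4: def={e,m} ue={e}
  L5: def={c,k,m} ue={k}
  L6: def={c,t} ue={t}
  L7: def={e} ue={t}

Liveness:
  L0 li=∅ lo={c,e,k}
  L1 li={c,e,k} lo={c,e,k,t}
  L2 li={c} lo=∅
  L3 li={c,e,k,t} lo={c,e,k,t}
  L4 li={c,e,k,t} lo={c,e,k,t}
  L5 li={k,t} lo={t}
  L6 li={t} lo={t}
  L7 li={t} lo=∅

Conflict graph:
  c: {e,k,m,n,t}
  e: {c,k,m,t}
  k: {c,e,m,t}
  m: {c,e,k,t}
  n: {c}
  t: {c,e,k,m}

N(e) = ["c", "k", "m", "t"]

Answer: ["c", "k", "m", "t"]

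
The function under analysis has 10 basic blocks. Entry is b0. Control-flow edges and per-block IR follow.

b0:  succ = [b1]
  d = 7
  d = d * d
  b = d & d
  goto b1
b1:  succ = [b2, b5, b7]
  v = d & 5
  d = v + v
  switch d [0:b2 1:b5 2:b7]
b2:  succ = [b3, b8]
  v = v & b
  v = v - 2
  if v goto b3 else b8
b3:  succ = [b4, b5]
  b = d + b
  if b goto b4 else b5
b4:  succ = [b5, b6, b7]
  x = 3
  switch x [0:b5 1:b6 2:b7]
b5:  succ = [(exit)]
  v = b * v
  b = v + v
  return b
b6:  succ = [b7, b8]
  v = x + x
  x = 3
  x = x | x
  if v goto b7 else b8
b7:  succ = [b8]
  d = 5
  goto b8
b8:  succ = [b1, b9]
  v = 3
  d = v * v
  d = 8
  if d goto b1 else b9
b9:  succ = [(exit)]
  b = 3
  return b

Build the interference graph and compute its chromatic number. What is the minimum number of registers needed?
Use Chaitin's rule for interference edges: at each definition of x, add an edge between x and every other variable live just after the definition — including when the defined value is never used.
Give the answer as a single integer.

Block summaries:
  b0: def={b,d} ue=∅
  b1: def={d,v} ue={d}
  b2: def={v} ue={b,v}
  b3: def={b} ue={b,d}
  b4: def={x} ue=∅
  b5: def={b,v} ue={b,v}
  b6: def={v,x} ue={x}
  b7: def={d} ue=∅
  b8: def={d,v} ue=∅
  b9: def={b} ue=∅

Liveness:
  live b0: ∅→{b,d}
  live b1: {b,d}→{b,d,v}
  live b2: {b,d,v}→{b,d,v}
  live b3: {b,d,v}→{b,v}
  live b4: {b,v}→{b,v,x}
  live b5: {b,v}→∅
  live b6: {b,x}→{b}
  live b7: {b}→{b}
  live b8: {b}→{b,d}
  live b9: ∅→∅

Conflict graph:
  b — {d,v,x}
  d — {b,v}
  v — {b,d,x}
  x — {b,v}

Colouring:
  clique {b,d,v} ⇒ need ≥ 3
  3-colouring: r0={b}  r1={v}  r2={d,x}
  χ = 3

Answer: 3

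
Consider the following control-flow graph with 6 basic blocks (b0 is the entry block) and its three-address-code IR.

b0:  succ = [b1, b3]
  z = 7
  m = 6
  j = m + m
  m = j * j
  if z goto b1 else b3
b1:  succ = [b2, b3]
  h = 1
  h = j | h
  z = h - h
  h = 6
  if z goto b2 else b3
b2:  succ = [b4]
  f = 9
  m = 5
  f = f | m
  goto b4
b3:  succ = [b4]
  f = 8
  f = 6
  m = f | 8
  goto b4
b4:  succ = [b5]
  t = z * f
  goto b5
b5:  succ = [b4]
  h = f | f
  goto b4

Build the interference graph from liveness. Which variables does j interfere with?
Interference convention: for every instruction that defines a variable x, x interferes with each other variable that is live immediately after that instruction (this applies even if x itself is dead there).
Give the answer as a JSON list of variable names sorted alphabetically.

Answer: ["h", "m", "z"]

Analysis:
Per-block:
  b0: def={j,m,z} ue=∅
  b1: def={h,z} ue={j}
  b2: def={f,m} ue=∅
  b3: def={f,m} ue=∅
  b4: def={t} ue={f,z}
  b5: def={h} ue={f}

Backward fixpoint:
  b0 li=∅ lo={j,z}
  b1 li={j} lo={z}
  b2 li={z} lo={f,z}
  b3 li={z} lo={f,z}
  b4 li={f,z} lo={f,z}
  b5 li={f,z} lo={f,z}

Interference:
  f — {h,m,t,z}
  h — {f,j,z}
  j — {h,m,z}
  m — {f,j,z}
  t — {f,z}
  z — {f,h,j,m,t}

N(j) = ["h", "m", "z"]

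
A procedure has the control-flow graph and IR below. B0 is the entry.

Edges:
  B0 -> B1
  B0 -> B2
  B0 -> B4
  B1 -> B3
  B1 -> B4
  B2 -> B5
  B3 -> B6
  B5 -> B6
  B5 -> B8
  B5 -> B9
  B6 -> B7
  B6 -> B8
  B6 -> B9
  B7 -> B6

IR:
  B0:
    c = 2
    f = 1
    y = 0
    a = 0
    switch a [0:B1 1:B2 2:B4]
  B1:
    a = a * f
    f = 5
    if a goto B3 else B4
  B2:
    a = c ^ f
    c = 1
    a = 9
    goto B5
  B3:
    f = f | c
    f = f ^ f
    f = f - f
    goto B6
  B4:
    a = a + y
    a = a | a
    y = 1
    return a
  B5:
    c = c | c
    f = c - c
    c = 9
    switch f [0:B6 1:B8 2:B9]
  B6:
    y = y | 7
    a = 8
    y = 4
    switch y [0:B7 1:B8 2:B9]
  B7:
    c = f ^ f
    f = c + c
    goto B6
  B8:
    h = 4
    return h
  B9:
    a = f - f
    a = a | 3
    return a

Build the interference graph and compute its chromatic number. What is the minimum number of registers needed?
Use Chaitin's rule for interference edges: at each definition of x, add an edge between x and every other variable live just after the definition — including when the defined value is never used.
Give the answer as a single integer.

Answer: 4

Analysis:
Block summaries:
  B0: def={a,c,f,y} ue=∅
  B1: def={a,f} ue={a,f}
  B2: def={a,c} ue={c,f}
  B3: def={f} ue={c,f}
  B4: def={a,y} ue={a,y}
  B5: def={c,f} ue={c}
  B6: def={a,y} ue={y}
  B7: def={c,f} ue={f}
  B8: def={h} ue=∅
  B9: def={a} ue={f}

Live sets:
  B0: in=∅ out={a,c,f,y}
  B1: in={a,c,f,y} out={a,c,f,y}
  B2: in={c,f,y} out={c,y}
  B3: in={c,f,y} out={f,y}
  B4: in={a,y} out=∅
  B5: in={c,y} out={f,y}
  B6: in={f,y} out={f,y}
  B7: in={f,y} out={f,y}
  B8: in=∅ out=∅
  B9: in={f} out=∅

Interference:
  a: {c,f,y}
  c: {a,f,y}
  f: {a,c,y}
  h: ∅
  y: {a,c,f}

Colouring:
  {a,c,f,y} pairwise interfere (4-clique) ⇒ χ ≥ 4
  4-colouring: c0={a,h}  c1={c}  c2={f}  c3={y}
  χ = 4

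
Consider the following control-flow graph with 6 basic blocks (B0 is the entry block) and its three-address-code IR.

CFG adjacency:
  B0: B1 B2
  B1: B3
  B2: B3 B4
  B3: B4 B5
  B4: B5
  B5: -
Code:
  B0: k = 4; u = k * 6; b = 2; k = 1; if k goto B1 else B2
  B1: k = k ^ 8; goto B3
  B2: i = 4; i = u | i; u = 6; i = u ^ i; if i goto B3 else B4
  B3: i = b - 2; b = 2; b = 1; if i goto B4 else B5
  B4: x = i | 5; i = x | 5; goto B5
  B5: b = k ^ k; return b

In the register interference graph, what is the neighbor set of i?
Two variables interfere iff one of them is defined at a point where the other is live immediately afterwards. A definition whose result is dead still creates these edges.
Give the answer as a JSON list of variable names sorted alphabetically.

Block summaries:
  B0: def={b,k,u} ue=∅
  B1: def={k} ue={k}
  B2: def={i,u} ue={u}
  B3: def={b,i} ue={b}
  B4: def={i,x} ue={i}
  B5: def={b} ue={k}

Backward fixpoint:
  live B0: ∅→{b,k,u}
  live B1: {b,k}→{b,k}
  live B2: {b,k,u}→{b,i,k}
  live B3: {b,k}→{i,k}
  live B4: {i,k}→{k}
  live B5: {k}→∅

Interfere edges:
  b: {i,k,u}
  i: {b,k,u}
  k: {b,i,u,x}
  u: {b,i,k}
  x: {k}

N(i) = ["b", "k", "u"]

Answer: ["b", "k", "u"]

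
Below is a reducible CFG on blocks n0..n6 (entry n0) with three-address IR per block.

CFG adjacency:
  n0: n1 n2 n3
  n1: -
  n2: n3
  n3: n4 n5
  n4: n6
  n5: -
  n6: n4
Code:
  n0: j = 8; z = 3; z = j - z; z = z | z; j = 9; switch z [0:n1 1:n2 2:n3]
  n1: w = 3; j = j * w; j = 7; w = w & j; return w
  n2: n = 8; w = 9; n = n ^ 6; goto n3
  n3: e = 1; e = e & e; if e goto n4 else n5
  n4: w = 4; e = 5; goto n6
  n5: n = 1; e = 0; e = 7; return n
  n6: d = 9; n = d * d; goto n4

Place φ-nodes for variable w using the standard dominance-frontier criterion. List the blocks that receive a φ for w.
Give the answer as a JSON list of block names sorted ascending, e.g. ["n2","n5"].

idom tree: n1←n0 n2←n0 n3←n0 n4←n3 n5←n3 n6←n4
Dom at joins:
  n3: preds {n0,n2}: {n0} ∩ {n0,n2} = {n0}; idom=n0
  n4: preds {n3,n6}: {n0,n3} ∩ {n0,n3,n4,n6} = {n0,n3}; idom=n3

DF walk-up:
  join n3 pred n0: · stop@n0
  join n3 pred n2: n2 stop@n0
  join n4 pred n3: · stop@n3
  join n4 pred n6: n6→n4 stop@n3
  DF(n0)=∅
  DF(n1)=∅
  DF(n2)={n3}
  DF(n3)=∅
  DF(n4)={n4}
  DF(n5)=∅
  DF(n6)={n4}

φ for w: defs {n1,n2,n4}
  DF⁺ = {n3,n4}

Answer: ["n3", "n4"]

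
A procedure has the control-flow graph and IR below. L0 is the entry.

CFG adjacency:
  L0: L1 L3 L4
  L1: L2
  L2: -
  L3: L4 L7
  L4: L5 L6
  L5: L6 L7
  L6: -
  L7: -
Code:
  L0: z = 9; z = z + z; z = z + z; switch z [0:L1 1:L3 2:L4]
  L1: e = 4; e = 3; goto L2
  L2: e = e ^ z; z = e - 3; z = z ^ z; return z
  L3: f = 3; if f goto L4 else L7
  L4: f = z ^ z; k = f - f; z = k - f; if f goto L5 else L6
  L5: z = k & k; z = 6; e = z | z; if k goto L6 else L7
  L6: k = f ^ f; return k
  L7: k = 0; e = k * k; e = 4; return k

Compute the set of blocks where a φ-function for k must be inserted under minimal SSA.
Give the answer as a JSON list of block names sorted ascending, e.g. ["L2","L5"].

idom tree: L1←L0 L2←L1 L3←L0 L4←L0 L5←L4 L6←L4 L7←L0
Join-block Dom:
  L4: preds {L0,L3}: {L0} ∩ {L0,L3} = {L0}; idom=L0
  L6: preds {L4,L5}: {L0,L4} ∩ {L0,L4,L5} = {L0,L4}; idom=L4
  L7: preds {L3,L5}: {L0,L3} ∩ {L0,L4,L5} = {L0}; idom=L0

Frontier:
  join L4 pred L0: · stop@L0
  join L4 pred L3: L3 stop@L0
  join L6 pred L4: · stop@L4
  join L6 pred L5: L5 stop@L4
  join L7 pred L3: L3 stop@L0
  join L7 pred L5: L5→L4 stop@L0
  DF(L0)=∅
  DF(L1)=∅
  DF(L2)=∅
  DF(L3)={L4,L7}
  DF(L4)={L7}
  DF(L5)={L6,L7}
  DF(L6)=∅
  DF(L7)=∅

φ for k: defs {L4,L6,L7}
  DF⁺ = {L7}

Answer: ["L7"]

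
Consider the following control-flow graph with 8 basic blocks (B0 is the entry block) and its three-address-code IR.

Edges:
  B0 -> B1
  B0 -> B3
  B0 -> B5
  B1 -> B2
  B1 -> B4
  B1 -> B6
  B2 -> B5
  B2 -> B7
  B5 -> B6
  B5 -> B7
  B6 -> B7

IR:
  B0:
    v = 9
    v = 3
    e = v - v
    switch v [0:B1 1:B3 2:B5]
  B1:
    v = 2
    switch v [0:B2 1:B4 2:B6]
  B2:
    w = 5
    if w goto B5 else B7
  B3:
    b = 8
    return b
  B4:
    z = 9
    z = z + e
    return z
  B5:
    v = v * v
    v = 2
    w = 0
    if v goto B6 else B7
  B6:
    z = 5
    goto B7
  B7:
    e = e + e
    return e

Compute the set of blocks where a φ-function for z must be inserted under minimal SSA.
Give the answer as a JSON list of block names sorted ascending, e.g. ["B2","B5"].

idom tree: B1←B0 B2←B1 B3←B0 B4←B1 B5←B0 B6←B0 B7←B0
Join-block Dom:
  B5: preds {B0,B2}: {B0} ∩ {B0,B1,B2} = {B0}; idom=B0
  B6: preds {B1,B5}: {B0,B1} ∩ {B0,B5} = {B0}; idom=B0
  B7: preds {B2,B5,B6}: {B0,B1,B2} ∩ {B0,B5} ∩ {B0,B6} = {B0}; idom=B0

DF walk-up:
  B5←B0: walk · to B0
  B5←B2: walk B2→B1 to B0
  B6←B1: walk B1 to B0
  B6←B5: walk B5 to B0
  B7←B2: walk B2→B1 to B0
  B7←B5: walk B5 to B0
  B7←B6: walk B6 to B0
  B0 → ∅
  B1 → {B5,B6,B7}
  B2 → {B5,B7}
  B3 → ∅
  B4 → ∅
  B5 → {B6,B7}
  B6 → {B7}
  B7 → ∅

φ for z: defs {B4,B6}
  DF⁺ = {B7}

Answer: ["B7"]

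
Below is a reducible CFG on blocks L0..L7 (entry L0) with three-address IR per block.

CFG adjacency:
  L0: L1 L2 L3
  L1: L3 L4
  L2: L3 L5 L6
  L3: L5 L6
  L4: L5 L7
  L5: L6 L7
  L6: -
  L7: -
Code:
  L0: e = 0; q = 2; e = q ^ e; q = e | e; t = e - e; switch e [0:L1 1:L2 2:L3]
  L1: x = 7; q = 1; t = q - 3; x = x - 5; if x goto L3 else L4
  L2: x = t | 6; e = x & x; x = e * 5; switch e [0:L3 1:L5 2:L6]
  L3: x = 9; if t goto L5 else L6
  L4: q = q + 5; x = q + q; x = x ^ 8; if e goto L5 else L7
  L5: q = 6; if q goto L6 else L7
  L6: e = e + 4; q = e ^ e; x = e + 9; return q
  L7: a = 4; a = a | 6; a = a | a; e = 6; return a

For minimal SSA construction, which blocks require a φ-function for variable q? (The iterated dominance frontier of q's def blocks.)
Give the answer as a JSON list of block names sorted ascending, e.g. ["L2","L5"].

Answer: ["L3", "L5", "L6", "L7"]

Working:
idom tree: L1←L0 L2←L0 L3←L0 L4←L1 L5←L0 L6←L0 L7←L0
Dom at joins:
  L3: preds {L0,L1,L2}: {L0} ∩ {L0,L1} ∩ {L0,L2} = {L0}; idom=L0
  L5: preds {L2,L3,L4}: {L0,L2} ∩ {L0,L3} ∩ {L0,L1,L4} = {L0}; idom=L0
  L6: preds {L2,L3,L5}: {L0,L2} ∩ {L0,L3} ∩ {L0,L5} = {L0}; idom=L0
  L7: preds {L4,L5}: {L0,L1,L4} ∩ {L0,L5} = {L0}; idom=L0

DF derivation:
  L3←L0: walk · to L0
  L3←L1: walk L1 to L0
  L3←L2: walk L2 to L0
  L5←L2: walk L2 to L0
  L5←L3: walk L3 to L0
  L5←L4: walk L4→L1 to L0
  L6←L2: walk L2 to L0
  L6←L3: walk L3 to L0
  L6←L5: walk L5 to L0
  L7←L4: walk L4→L1 to L0
  L7←L5: walk L5 to L0
  L0: DF=∅
  L1: DF={L3,L5,L7}
  L2: DF={L3,L5,L6}
  L3: DF={L5,L6}
  L4: DF={L5,L7}
  L5: DF={L6,L7}
  L6: DF=∅
  L7: DF=∅

φ for q: defs {L0,L1,L4,L5,L6}
  DF⁺ = {L3,L5,L6,L7}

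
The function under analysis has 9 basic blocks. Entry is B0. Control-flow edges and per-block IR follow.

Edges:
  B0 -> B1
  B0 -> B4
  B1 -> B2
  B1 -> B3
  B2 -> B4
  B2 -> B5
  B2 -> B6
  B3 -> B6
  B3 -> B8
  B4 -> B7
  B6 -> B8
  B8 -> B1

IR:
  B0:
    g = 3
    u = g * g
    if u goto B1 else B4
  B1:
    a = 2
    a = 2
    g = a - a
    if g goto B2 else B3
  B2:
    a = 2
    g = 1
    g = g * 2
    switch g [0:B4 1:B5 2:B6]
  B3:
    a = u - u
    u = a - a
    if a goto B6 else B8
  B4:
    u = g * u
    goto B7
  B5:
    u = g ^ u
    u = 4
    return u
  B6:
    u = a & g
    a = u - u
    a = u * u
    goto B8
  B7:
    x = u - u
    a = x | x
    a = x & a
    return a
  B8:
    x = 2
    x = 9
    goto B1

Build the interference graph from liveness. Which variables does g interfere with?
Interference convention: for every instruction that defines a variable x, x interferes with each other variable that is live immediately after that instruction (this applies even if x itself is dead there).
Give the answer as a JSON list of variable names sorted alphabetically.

Answer: ["a", "u"]

Derivation:
def/use:
  B0 def {g,u} use ∅
  B1 def {a,g} use ∅
  B2 def {a,g} use ∅
  B3 def {a,u} use {u}
  B4 def {u} use {g,u}
  B5 def {u} use {g,u}
  B6 def {a,u} use {a,g}
  B7 def {a,x} use {u}
  B8 def {x} use ∅

Live sets:
  B0 li=∅ lo={g,u}
  B1 li={u} lo={g,u}
  B2 li={u} lo={a,g,u}
  B3 li={g,u} lo={a,g,u}
  B4 li={g,u} lo={u}
  B5 li={g,u} lo=∅
  B6 li={a,g} lo={u}
  B7 li={u} lo=∅
  B8 li={u} lo={u}

Interfere edges:
  a — {g,u,x}
  g — {a,u}
  u — {a,g,x}
  x — {a,u}

N(g) = ["a", "u"]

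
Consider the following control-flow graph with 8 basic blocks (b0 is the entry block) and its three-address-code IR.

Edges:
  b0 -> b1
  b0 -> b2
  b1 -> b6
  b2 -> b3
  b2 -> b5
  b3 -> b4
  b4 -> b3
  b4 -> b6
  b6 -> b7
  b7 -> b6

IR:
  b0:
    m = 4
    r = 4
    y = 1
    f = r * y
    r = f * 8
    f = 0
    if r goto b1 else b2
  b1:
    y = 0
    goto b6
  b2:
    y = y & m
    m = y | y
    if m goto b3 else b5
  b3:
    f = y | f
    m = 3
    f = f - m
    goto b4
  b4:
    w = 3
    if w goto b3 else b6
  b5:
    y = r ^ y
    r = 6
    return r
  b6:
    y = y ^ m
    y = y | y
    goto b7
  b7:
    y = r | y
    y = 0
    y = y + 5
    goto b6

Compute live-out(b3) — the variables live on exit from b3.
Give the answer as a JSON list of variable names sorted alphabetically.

Per-block:
  b0 def {f,m,r,y} use ∅
  b1 def {y} use ∅
  b2 def {m,y} use {m,y}
  b3 def {f,m} use {f,y}
  b4 def {w} use ∅
  b5 def {r,y} use {r,y}
  b6 def {y} use {m,y}
  b7 def {y} use {r,y}

Liveness:
  b0 li=∅ lo={f,m,r,y}
  b1 li={m,r} lo={m,r,y}
  b2 li={f,m,r,y} lo={f,r,y}
  b3 li={f,r,y} lo={f,m,r,y}
  b4 li={f,m,r,y} lo={f,m,r,y}
  b5 li={r,y} lo=∅
  b6 li={m,r,y} lo={m,r,y}
  b7 li={m,r,y} lo={m,r,y}

live-out(b3) = ["f", "m", "r", "y"]

Answer: ["f", "m", "r", "y"]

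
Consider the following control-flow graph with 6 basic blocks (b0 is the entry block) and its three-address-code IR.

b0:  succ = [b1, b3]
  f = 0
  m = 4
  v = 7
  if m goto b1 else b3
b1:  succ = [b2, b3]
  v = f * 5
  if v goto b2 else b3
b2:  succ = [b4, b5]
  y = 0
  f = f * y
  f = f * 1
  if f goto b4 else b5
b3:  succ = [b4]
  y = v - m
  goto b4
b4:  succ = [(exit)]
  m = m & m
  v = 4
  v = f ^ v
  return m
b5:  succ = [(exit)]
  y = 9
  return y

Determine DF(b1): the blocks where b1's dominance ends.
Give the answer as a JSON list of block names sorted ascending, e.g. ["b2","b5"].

Answer: ["b3", "b4"]

Analysis:
idom tree: b1←b0 b2←b1 b3←b0 b4←b0 b5←b2
Join-block Dom:
  b3: preds {b0,b1}: {b0} ∩ {b0,b1} = {b0}; idom=b0
  b4: preds {b2,b3}: {b0,b1,b2} ∩ {b0,b3} = {b0}; idom=b0

DF walk-up:
  join b3 pred b0: · stop@b0
  join b3 pred b1: b1 stop@b0
  join b4 pred b2: b2→b1 stop@b0
  join b4 pred b3: b3 stop@b0
  b0 → ∅
  b1 → {b3,b4}
  b2 → {b4}
  b3 → {b4}
  b4 → ∅
  b5 → ∅

DF(b1) = ["b3", "b4"]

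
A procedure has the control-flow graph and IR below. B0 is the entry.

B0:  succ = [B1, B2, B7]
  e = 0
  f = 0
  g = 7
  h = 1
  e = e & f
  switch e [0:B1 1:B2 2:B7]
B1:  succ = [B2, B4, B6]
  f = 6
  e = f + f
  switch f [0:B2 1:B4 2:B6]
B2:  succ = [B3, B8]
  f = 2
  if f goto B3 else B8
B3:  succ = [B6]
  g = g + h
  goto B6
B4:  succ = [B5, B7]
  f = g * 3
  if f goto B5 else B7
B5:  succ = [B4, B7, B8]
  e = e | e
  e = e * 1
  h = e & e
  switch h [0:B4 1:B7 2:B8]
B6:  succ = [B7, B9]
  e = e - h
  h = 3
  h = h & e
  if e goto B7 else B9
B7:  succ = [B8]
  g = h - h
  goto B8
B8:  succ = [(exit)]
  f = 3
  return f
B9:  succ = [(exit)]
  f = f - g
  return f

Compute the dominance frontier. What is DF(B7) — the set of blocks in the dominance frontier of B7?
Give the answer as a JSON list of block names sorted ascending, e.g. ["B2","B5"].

idom tree: B1←B0 B2←B0 B3←B2 B4←B1 B5←B4 B6←B0 B7←B0 B8←B0 B9←B6
Dom at joins:
  B2: preds {B0,B1}: {B0} ∩ {B0,B1} = {B0}; idom=B0
  B4: preds {B1,B5}: {B0,B1} ∩ {B0,B1,B4,B5} = {B0,B1}; idom=B1
  B6: preds {B1,B3}: {B0,B1} ∩ {B0,B2,B3} = {B0}; idom=B0
  B7: preds {B0,B4,B5,B6}: {B0} ∩ {B0,B1,B4} ∩ {B0,B1,B4,B5} ∩ {B0,B6} = {B0}; idom=B0
  B8: preds {B2,B5,B7}: {B0,B2} ∩ {B0,B1,B4,B5} ∩ {B0,B7} = {B0}; idom=B0

DF walk-up:
  join B2 pred B0: · stop@B0
  join B2 pred B1: B1 stop@B0
  join B4 pred B1: · stop@B1
  join B4 pred B5: B5→B4 stop@B1
  join B6 pred B1: B1 stop@B0
  join B6 pred B3: B3→B2 stop@B0
  join B7 pred B0: · stop@B0
  join B7 pred B4: B4→B1 stop@B0
  join B7 pred B5: B5→B4→B1 stop@B0
  join B7 pred B6: B6 stop@B0
  join B8 pred B2: B2 stop@B0
  join B8 pred B5: B5→B4→B1 stop@B0
  join B8 pred B7: B7 stop@B0
  B0: DF=∅
  B1: DF={B2,B6,B7,B8}
  B2: DF={B6,B8}
  B3: DF={B6}
  B4: DF={B4,B7,B8}
  B5: DF={B4,B7,B8}
  B6: DF={B7}
  B7: DF={B8}
  B8: DF=∅
  B9: DF=∅

DF(B7) = ["B8"]

Answer: ["B8"]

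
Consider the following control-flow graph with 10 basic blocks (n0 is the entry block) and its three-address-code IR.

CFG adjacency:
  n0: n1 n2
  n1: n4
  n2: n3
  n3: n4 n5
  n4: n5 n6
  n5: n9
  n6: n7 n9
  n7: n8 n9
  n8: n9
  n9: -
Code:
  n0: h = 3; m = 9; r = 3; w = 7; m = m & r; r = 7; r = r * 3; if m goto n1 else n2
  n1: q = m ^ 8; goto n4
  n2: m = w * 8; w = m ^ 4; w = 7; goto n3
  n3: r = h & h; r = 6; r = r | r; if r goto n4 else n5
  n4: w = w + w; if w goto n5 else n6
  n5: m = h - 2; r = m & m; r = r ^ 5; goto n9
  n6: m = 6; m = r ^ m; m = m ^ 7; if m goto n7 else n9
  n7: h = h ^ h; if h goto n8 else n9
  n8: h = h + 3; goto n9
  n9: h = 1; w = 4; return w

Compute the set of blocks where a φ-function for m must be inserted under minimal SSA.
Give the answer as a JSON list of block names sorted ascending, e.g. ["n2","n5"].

Answer: ["n4", "n5", "n9"]

Analysis:
idom tree: n1←n0 n2←n0 n3←n2 n4←n0 n5←n0 n6←n4 n7←n6 n8←n7 n9←n0
Dom∩ at merges:
  n4: preds {n1,n3}: {n0,n1} ∩ {n0,n2,n3} = {n0}; idom=n0
  n5: preds {n3,n4}: {n0,n2,n3} ∩ {n0,n4} = {n0}; idom=n0
  n9: preds {n5,n6,n7,n8}: {n0,n5} ∩ {n0,n4,n6} ∩ {n0,n4,n6,n7} ∩ {n0,n4,n6,n7,n8} = {n0}; idom=n0

DF walk-up:
  join n4 pred n1: n1 stop@n0
  join n4 pred n3: n3→n2 stop@n0
  join n5 pred n3: n3→n2 stop@n0
  join n5 pred n4: n4 stop@n0
  join n9 pred n5: n5 stop@n0
  join n9 pred n6: n6→n4 stop@n0
  join n9 pred n7: n7→n6→n4 stop@n0
  join n9 pred n8: n8→n7→n6→n4 stop@n0
  DF(n0)=∅
  DF(n1)={n4}
  DF(n2)={n4,n5}
  DF(n3)={n4,n5}
  DF(n4)={n5,n9}
  DF(n5)={n9}
  DF(n6)={n9}
  DF(n7)={n9}
  DF(n8)={n9}
  DF(n9)=∅

φ for m: defs {n0,n2,n5,n6}
  DF⁺ = {n4,n5,n9}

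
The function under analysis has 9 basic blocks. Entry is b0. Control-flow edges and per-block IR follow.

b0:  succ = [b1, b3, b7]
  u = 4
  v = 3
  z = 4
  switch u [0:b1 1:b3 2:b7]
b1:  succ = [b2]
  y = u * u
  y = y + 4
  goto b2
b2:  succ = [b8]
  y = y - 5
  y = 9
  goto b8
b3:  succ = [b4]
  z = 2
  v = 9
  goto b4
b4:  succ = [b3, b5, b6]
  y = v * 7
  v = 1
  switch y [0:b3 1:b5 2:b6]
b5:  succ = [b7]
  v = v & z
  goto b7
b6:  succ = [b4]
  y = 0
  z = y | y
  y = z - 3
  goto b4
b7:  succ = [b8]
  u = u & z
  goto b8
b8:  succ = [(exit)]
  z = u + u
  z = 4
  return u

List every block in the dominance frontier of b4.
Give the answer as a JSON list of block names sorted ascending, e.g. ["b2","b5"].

idom tree: b1←b0 b2←b1 b3←b0 b4←b3 b5←b4 b6←b4 b7←b0 b8←b0
Dom∩ at merges:
  b3: preds {b0,b4}: {b0} ∩ {b0,b3,b4} = {b0}; idom=b0
  b4: preds {b3,b6}: {b0,b3} ∩ {b0,b3,b4,b6} = {b0,b3}; idom=b3
  b7: preds {b0,b5}: {b0} ∩ {b0,b3,b4,b5} = {b0}; idom=b0
  b8: preds {b2,b7}: {b0,b1,b2} ∩ {b0,b7} = {b0}; idom=b0

DF walk-up:
  join b3 pred b0: · stop@b0
  join b3 pred b4: b4→b3 stop@b0
  join b4 pred b3: · stop@b3
  join b4 pred b6: b6→b4 stop@b3
  join b7 pred b0: · stop@b0
  join b7 pred b5: b5→b4→b3 stop@b0
  join b8 pred b2: b2→b1 stop@b0
  join b8 pred b7: b7 stop@b0
  b0 → ∅
  b1 → {b8}
  b2 → {b8}
  b3 → {b3,b7}
  b4 → {b3,b4,b7}
  b5 → {b7}
  b6 → {b4}
  b7 → {b8}
  b8 → ∅

DF(b4) = ["b3", "b4", "b7"]

Answer: ["b3", "b4", "b7"]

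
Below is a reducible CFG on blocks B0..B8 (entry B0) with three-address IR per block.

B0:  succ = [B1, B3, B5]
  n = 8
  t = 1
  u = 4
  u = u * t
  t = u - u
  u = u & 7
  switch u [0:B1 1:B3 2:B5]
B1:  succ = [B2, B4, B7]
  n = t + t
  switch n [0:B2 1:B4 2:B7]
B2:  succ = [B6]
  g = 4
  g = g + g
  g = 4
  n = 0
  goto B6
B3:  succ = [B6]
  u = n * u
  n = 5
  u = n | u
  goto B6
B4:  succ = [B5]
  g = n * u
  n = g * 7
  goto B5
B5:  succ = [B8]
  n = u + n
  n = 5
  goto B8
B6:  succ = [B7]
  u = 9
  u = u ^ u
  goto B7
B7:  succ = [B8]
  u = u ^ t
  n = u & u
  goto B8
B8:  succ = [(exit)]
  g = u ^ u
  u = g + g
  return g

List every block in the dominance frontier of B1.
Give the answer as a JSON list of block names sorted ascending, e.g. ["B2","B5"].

Answer: ["B5", "B6", "B7"]

Analysis:
idom tree: B1←B0 B2←B1 B3←B0 B4←B1 B5←B0 B6←B0 B7←B0 B8←B0
Dom∩ at merges:
  B5: preds {B0,B4}: {B0} ∩ {B0,B1,B4} = {B0}; idom=B0
  B6: preds {B2,B3}: {B0,B1,B2} ∩ {B0,B3} = {B0}; idom=B0
  B7: preds {B1,B6}: {B0,B1} ∩ {B0,B6} = {B0}; idom=B0
  B8: preds {B5,B7}: {B0,B5} ∩ {B0,B7} = {B0}; idom=B0

DF derivation:
  B5←B0: walk · to B0
  B5←B4: walk B4→B1 to B0
  B6←B2: walk B2→B1 to B0
  B6←B3: walk B3 to B0
  B7←B1: walk B1 to B0
  B7←B6: walk B6 to B0
  B8←B5: walk B5 to B0
  B8←B7: walk B7 to B0
  DF(B0)=∅
  DF(B1)={B5,B6,B7}
  DF(B2)={B6}
  DF(B3)={B6}
  DF(B4)={B5}
  DF(B5)={B8}
  DF(B6)={B7}
  DF(B7)={B8}
  DF(B8)=∅

DF(B1) = ["B5", "B6", "B7"]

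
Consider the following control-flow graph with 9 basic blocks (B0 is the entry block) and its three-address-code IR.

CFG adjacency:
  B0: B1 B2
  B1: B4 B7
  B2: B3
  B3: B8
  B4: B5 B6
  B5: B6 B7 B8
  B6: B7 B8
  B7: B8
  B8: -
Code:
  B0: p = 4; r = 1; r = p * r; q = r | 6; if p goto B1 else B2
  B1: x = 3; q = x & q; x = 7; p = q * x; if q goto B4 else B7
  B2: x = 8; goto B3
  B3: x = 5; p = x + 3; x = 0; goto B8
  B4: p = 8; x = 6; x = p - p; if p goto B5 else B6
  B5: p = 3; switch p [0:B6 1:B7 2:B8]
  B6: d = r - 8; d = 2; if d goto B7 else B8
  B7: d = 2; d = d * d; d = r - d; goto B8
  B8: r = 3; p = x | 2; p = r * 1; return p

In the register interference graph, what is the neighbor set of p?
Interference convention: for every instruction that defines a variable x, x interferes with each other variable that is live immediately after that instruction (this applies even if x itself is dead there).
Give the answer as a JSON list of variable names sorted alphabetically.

Block summaries:
  B0: def={p,q,r} ue=∅
  B1: def={p,q,x} ue={q}
  B2: def={x} ue=∅
  B3: def={p,x} ue=∅
  B4: def={p,x} ue=∅
  B5: def={p} ue=∅
  B6: def={d} ue={r}
  B7: def={d} ue={r}
  B8: def={p,r} ue={x}

Liveness:
  live B0: ∅→{q,r}
  live B1: {q,r}→{r,x}
  live B2: ∅→∅
  live B3: ∅→{x}
  live B4: {r}→{r,x}
  live B5: {r,x}→{r,x}
  live B6: {r,x}→{r,x}
  live B7: {r,x}→{x}
  live B8: {x}→∅

Interference:
  d↔{r,x}
  p↔{q,r,x}
  q↔{p,r,x}
  r↔{d,p,q,x}
  x↔{d,p,q,r}

N(p) = ["q", "r", "x"]

Answer: ["q", "r", "x"]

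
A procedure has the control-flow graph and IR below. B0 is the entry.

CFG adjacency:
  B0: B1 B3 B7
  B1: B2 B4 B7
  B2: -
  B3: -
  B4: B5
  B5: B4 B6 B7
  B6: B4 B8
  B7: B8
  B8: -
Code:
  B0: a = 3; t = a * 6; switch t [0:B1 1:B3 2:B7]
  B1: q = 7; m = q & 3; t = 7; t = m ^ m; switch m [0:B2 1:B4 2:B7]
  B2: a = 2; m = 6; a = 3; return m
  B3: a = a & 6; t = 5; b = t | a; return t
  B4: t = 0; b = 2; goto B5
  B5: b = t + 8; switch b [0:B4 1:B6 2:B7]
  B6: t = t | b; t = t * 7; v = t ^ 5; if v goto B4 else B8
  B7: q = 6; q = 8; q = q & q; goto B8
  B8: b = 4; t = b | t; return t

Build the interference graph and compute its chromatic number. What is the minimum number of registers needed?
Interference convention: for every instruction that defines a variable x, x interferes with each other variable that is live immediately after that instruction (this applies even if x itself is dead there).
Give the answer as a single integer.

def/use:
  B0: {a,t} / ∅
  B1: {m,q,t} / ∅
  B2: {a,m} / ∅
  B3: {a,b,t} / {a}
  B4: {b,t} / ∅
  B5: {b} / {t}
  B6: {t,v} / {b,t}
  B7: {q} / ∅
  B8: {b,t} / {t}

Liveness:
  B0: in=∅ out={a,t}
  B1: in=∅ out={t}
  B2: in=∅ out=∅
  B3: in={a} out=∅
  B4: in=∅ out={t}
  B5: in={t} out={b,t}
  B6: in={b,t} out={t}
  B7: in={t} out={t}
  B8: in={t} out=∅

Interference:
  a: {m,t}
  b: {t}
  m: {a,t}
  q: {t}
  t: {a,b,m,q,v}
  v: {t}

Chromatic number:
  clique {a,m,t} ⇒ need ≥ 3
  3-colouring: c0={t}  c1={a,b,q,v}  c2={m}
  χ = 3

Answer: 3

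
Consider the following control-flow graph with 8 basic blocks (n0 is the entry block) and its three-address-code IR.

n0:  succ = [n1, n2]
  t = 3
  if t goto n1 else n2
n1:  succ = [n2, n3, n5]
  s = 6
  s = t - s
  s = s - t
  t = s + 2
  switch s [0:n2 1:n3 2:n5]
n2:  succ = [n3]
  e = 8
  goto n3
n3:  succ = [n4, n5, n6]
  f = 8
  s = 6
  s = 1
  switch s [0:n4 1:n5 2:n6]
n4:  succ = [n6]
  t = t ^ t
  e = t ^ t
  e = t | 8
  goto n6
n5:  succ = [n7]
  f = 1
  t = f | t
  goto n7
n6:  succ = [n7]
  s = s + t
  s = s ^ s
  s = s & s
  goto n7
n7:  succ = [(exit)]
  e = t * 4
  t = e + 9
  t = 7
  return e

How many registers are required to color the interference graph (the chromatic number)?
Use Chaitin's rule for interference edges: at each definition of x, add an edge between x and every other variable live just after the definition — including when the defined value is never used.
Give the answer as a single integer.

Answer: 3

Analysis:
Per-block:
  n0: {t} / ∅
  n1: {s,t} / {t}
  n2: {e} / ∅
  n3: {f,s} / ∅
  n4: {e,t} / {t}
  n5: {f,t} / {t}
  n6: {s} / {s,t}
  n7: {e,t} / {t}

Liveness:
  n0: in=∅ out={t}
  n1: in={t} out={t}
  n2: in={t} out={t}
  n3: in={t} out={s,t}
  n4: in={s,t} out={s,t}
  n5: in={t} out={t}
  n6: in={s,t} out={t}
  n7: in={t} out=∅

Conflict graph:
  e: {s,t}
  f: {t}
  s: {e,t}
  t: {e,f,s}

Registers:
  lower bound: {e,s,t} mutually conflict ⇒ χ ≥ 3
  assign e→c1 f→c1 s→c2 t→c0 — no edge inside a register ⇒ χ ≤ 3
  χ = 3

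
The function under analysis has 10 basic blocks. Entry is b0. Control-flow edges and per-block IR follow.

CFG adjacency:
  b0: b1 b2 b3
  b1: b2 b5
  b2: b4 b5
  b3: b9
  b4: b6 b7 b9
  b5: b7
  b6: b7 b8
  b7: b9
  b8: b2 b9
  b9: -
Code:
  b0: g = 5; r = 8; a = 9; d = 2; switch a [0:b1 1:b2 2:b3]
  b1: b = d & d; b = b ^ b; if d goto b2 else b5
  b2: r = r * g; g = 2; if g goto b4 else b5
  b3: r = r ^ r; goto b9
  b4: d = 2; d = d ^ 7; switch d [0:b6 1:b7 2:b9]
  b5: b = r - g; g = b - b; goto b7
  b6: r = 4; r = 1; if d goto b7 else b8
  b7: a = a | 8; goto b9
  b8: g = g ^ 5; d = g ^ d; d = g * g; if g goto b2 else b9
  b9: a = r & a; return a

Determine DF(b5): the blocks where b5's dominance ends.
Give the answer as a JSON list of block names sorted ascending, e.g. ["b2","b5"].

Answer: ["b7"]

Analysis:
idom tree: b1←b0 b2←b0 b3←b0 b4←b2 b5←b0 b6←b4 b7←b0 b8←b6 b9←b0
Dom at joins:
  b2: preds {b0,b1,b8}: {b0} ∩ {b0,b1} ∩ {b0,b2,b4,b6,b8} = {b0}; idom=b0
  b5: preds {b1,b2}: {b0,b1} ∩ {b0,b2} = {b0}; idom=b0
  b7: preds {b4,b5,b6}: {b0,b2,b4} ∩ {b0,b5} ∩ {b0,b2,b4,b6} = {b0}; idom=b0
  b9: preds {b3,b4,b7,b8}: {b0,b3} ∩ {b0,b2,b4} ∩ {b0,b7} ∩ {b0,b2,b4,b6,b8} = {b0}; idom=b0

DF walk-up:
  join b2 pred b0: · stop@b0
  join b2 pred b1: b1 stop@b0
  join b2 pred b8: b8→b6→b4→b2 stop@b0
  join b5 pred b1: b1 stop@b0
  join b5 pred b2: b2 stop@b0
  join b7 pred b4: b4→b2 stop@b0
  join b7 pred b5: b5 stop@b0
  join b7 pred b6: b6→b4→b2 stop@b0
  join b9 pred b3: b3 stop@b0
  join b9 pred b4: b4→b2 stop@b0
  join b9 pred b7: b7 stop@b0
  join b9 pred b8: b8→b6→b4→b2 stop@b0
  b0 → ∅
  b1 → {b2,b5}
  b2 → {b2,b5,b7,b9}
  b3 → {b9}
  b4 → {b2,b7,b9}
  b5 → {b7}
  b6 → {b2,b7,b9}
  b7 → {b9}
  b8 → {b2,b9}
  b9 → ∅

DF(b5) = ["b7"]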